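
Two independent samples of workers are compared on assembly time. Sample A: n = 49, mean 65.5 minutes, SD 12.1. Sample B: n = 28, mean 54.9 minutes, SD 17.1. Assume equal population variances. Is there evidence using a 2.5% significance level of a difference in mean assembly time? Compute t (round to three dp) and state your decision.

Let group 1 = sample A, group 2 = sample B. H0: μ_1 = μ_2; H1: μ_1 ≠ μ_2 (two-sample pooled-variance t-test, two-sided).
s_p² = [(49−1)·12.1² + (28−1)·17.1²]/(49+28−2) = 198.97
t = (65.5 − 54.9)/√[198.97·(1/49 + 1/28)] = 3.172
df = n₁ + n₂ − 2 = 75
Two-sided p-value ≈ 0.0022
Since p ≈ 0.0022 < α = 0.025, reject H0; the data support H1.

t = 3.172; reject H0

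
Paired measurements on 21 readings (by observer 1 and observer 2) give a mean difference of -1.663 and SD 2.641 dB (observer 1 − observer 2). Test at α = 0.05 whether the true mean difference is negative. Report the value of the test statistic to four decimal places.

H0: μ_d = 0; H1: μ_d < 0 (paired t-test on the differences, left-tailed).
t = d̄/(s_d/√n) = -1.663/(2.641/√21) = -2.8856
df = n − 1 = 20
p-value = P(T ≤ -2.8856) ≈ 0.005
Since p ≈ 0.005 < α = 0.05, reject H0; the evidence is statistically significant.

-2.8856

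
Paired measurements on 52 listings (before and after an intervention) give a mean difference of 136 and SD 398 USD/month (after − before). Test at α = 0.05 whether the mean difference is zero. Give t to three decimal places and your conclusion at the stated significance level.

t = 2.464; reject H0

H0: μ_d = 0; H1: μ_d ≠ 0 (paired t-test on the differences, two-sided).
t = d̄/(s_d/√n) = 136/(398/√52) = 2.464
df = n − 1 = 51
Two-sided p-value ≈ 0.017
Since p ≈ 0.017 < α = 0.05, reject H0; the evidence is statistically significant.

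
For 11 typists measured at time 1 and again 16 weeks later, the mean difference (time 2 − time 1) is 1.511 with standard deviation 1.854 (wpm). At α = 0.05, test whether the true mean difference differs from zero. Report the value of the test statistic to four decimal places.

H0: μ_d = 0; H1: μ_d ≠ 0 (paired t-test on the differences, two-sided).
t = d̄/(s_d/√n) = 1.511/(1.854/√11) = 2.7030
df = n − 1 = 10
Two-sided p-value ≈ 0.0222
Since p ≈ 0.0222 < α = 0.05, reject H0; the data support H1.

2.7030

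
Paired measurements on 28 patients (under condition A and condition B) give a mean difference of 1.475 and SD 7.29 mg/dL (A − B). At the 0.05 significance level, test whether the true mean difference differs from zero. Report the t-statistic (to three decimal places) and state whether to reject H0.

H0: μ_d = 0; H1: μ_d ≠ 0 (paired t-test on the differences, two-sided).
t = d̄/(s_d/√n) = 1.475/(7.29/√28) = 1.071
df = n − 1 = 27
Two-sided p-value ≈ 0.2938
Since p ≈ 0.2938 > α = 0.05, fail to reject H0; the evidence is not statistically significant.

t = 1.071; fail to reject H0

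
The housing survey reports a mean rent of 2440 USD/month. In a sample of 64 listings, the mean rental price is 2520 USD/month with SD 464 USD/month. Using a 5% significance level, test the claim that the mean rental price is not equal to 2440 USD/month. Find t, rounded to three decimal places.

H0: μ = 2440; H1: μ ≠ 2440 (one-sample t-test, two-sided).
t = (x̄ − μ₀)/(s/√n) = (2520 − 2440)/(464/√64) = 1.379
df = n − 1 = 63
Two-sided p-value ≈ 0.1727
Since p ≈ 0.1727 > α = 0.05, fail to reject H0; the data do not provide sufficient evidence against H0.

1.379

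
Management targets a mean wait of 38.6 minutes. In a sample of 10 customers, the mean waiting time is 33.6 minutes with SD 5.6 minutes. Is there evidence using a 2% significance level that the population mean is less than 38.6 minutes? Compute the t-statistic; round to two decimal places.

-2.82

H0: μ = 38.6; H1: μ < 38.6 (one-sample t-test, left-tailed).
t = (x̄ − μ₀)/(s/√n) = (33.6 − 38.6)/(5.6/√10) = -2.82
df = n − 1 = 9
p-value = P(T ≤ -2.82) ≈ 0.0100
Since p ≈ 0.0100 < α = 0.02, reject H0; the data support H1.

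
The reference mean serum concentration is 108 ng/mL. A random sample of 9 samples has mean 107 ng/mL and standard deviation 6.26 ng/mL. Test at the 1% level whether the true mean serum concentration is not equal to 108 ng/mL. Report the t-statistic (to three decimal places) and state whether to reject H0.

t = -0.479; fail to reject H0

H0: μ = 108; H1: μ ≠ 108 (one-sample t-test, two-sided).
t = (x̄ − μ₀)/(s/√n) = (107 − 108)/(6.26/√9) = -0.479
df = n − 1 = 8
Two-sided p-value ≈ 0.645
Since p ≈ 0.645 > α = 0.01, fail to reject H0; the evidence is not statistically significant.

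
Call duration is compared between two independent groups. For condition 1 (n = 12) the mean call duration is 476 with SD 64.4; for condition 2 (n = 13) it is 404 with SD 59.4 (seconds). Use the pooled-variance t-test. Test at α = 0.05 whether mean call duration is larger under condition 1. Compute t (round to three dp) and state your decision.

t = 2.908; reject H0

Let group 1 = condition 1, group 2 = condition 2. H0: μ_1 = μ_2; H1: μ_1 > μ_2 (two-sample pooled-variance t-test, right-tailed).
s_p² = [(12−1)·64.4² + (13−1)·59.4²]/(12+13−2) = 3824.4
t = (476 − 404)/√[3824.4·(1/12 + 1/13)] = 2.908
df = n₁ + n₂ − 2 = 23
p-value = P(T ≥ 2.908) ≈ 0.004
Since p ≈ 0.004 < α = 0.05, reject H0; the data support H1.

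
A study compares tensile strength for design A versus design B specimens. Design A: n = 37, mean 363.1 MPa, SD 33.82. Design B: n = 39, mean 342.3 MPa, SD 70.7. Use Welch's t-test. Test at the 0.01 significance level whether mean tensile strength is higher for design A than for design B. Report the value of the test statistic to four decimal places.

Let group 1 = design A, group 2 = design B. H0: μ_1 = μ_2; H1: μ_1 > μ_2 (Welch's two-sample t-test, right-tailed).
t = (x̄_1 − x̄_2)/√(s_1²/n_1 + s_2²/n_2) = (363.1 − 342.3)/√(33.82²/37 + 70.7²/39) = 1.6491
Welch–Satterthwaite df ≈ 55.15
p-value = P(T ≥ 1.6491) ≈ 0.0524
Since p ≈ 0.0524 > α = 0.01, fail to reject H0; the evidence is not statistically significant.

1.6491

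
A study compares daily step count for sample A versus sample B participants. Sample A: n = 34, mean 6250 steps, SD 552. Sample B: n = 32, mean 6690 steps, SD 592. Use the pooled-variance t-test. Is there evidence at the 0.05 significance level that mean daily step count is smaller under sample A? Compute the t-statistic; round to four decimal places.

Let group 1 = sample A, group 2 = sample B. H0: μ_1 = μ_2; H1: μ_1 < μ_2 (two-sample pooled-variance t-test, left-tailed).
s_p² = [(34−1)·552² + (32−1)·592²]/(34+32−2) = 326869
t = (6250 − 6690)/√[326869·(1/34 + 1/32)] = -3.1247
df = n₁ + n₂ − 2 = 64
p-value = P(T ≤ -3.1247) ≈ 0.001
Since p ≈ 0.001 < α = 0.05, reject H0; the evidence is statistically significant.

-3.1247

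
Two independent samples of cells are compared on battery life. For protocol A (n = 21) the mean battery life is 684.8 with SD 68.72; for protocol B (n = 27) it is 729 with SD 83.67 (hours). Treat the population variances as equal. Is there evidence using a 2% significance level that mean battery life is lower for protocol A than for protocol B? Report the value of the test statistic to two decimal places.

-1.96

Let group 1 = protocol A, group 2 = protocol B. H0: μ_1 = μ_2; H1: μ_1 < μ_2 (two-sample pooled-variance t-test, left-tailed).
s_p² = [(21−1)·68.72² + (27−1)·83.67²]/(21+27−2) = 6010.13
t = (684.8 − 729)/√[6010.13·(1/21 + 1/27)] = -1.96
df = n₁ + n₂ − 2 = 46
p-value = P(T ≤ -1.96) ≈ 0.028
Since p ≈ 0.028 > α = 0.02, fail to reject H0; the evidence is not statistically significant.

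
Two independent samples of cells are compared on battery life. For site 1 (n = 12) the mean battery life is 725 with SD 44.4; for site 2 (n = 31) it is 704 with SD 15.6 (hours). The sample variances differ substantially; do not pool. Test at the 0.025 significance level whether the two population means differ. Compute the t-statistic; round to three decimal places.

1.601

Let group 1 = site 1, group 2 = site 2. H0: μ_1 = μ_2; H1: μ_1 ≠ μ_2 (Welch's two-sample t-test, two-sided).
t = (x̄_1 − x̄_2)/√(s_1²/n_1 + s_2²/n_2) = (725 − 704)/√(44.4²/12 + 15.6²/31) = 1.601
Welch–Satterthwaite df ≈ 12.07
Two-sided p-value ≈ 0.135
Since p ≈ 0.135 > α = 0.025, fail to reject H0; the evidence is not statistically significant.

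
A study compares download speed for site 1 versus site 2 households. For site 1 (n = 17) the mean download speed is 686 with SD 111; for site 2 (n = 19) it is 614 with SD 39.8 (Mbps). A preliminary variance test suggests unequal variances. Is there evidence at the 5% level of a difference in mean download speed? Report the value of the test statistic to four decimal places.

Let group 1 = site 1, group 2 = site 2. H0: μ_1 = μ_2; H1: μ_1 ≠ μ_2 (Welch's two-sample t-test, two-sided).
t = (x̄_1 − x̄_2)/√(s_1²/n_1 + s_2²/n_2) = (686 − 614)/√(111²/17 + 39.8²/19) = 2.5327
Welch–Satterthwaite df ≈ 19.66
Two-sided p-value ≈ 0.020
Since p ≈ 0.020 < α = 0.05, reject H0; the data support H1.

2.5327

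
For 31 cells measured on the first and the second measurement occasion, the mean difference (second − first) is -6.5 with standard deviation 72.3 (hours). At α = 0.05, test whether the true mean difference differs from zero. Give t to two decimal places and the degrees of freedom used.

t = -0.50, df = 30

H0: μ_d = 0; H1: μ_d ≠ 0 (paired t-test on the differences, two-sided).
t = d̄/(s_d/√n) = -6.5/(72.3/√31) = -0.50
df = n − 1 = 30
Two-sided p-value ≈ 0.6203
Since p ≈ 0.6203 > α = 0.05, fail to reject H0; the data do not provide sufficient evidence against H0.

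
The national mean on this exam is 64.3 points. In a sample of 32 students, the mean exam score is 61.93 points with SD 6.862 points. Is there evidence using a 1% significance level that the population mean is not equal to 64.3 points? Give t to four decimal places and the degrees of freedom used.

H0: μ = 64.3; H1: μ ≠ 64.3 (one-sample t-test, two-sided).
t = (x̄ − μ₀)/(s/√n) = (61.93 − 64.3)/(6.862/√32) = -1.9538
df = n − 1 = 31
Two-sided p-value ≈ 0.0598
Since p ≈ 0.0598 > α = 0.01, fail to reject H0; the evidence is not statistically significant.

t = -1.9538, df = 31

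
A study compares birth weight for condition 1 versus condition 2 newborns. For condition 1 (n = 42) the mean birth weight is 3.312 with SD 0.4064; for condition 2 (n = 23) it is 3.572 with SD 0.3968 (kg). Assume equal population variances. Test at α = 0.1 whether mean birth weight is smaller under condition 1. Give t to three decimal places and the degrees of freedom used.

t = -2.487, df = 63

Let group 1 = condition 1, group 2 = condition 2. H0: μ_1 = μ_2; H1: μ_1 < μ_2 (two-sample pooled-variance t-test, left-tailed).
s_p² = [(42−1)·0.4064² + (23−1)·0.3968²]/(42+23−2) = 0.162468
t = (3.312 − 3.572)/√[0.162468·(1/42 + 1/23)] = -2.487
df = n₁ + n₂ − 2 = 63
p-value = P(T ≤ -2.487) ≈ 0.0078
Since p ≈ 0.0078 < α = 0.1, reject H0; the evidence is statistically significant.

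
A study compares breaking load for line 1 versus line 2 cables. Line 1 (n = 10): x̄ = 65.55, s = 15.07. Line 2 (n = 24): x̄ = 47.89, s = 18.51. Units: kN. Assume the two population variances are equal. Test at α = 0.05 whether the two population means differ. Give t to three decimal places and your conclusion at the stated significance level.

t = 2.664; reject H0

Let group 1 = line 1, group 2 = line 2. H0: μ_1 = μ_2; H1: μ_1 ≠ μ_2 (two-sample pooled-variance t-test, two-sided).
s_p² = [(10−1)·15.07² + (24−1)·18.51²]/(10+24−2) = 310.131
t = (65.55 − 47.89)/√[310.131·(1/10 + 1/24)] = 2.664
df = n₁ + n₂ − 2 = 32
Two-sided p-value ≈ 0.0120
Since p ≈ 0.0120 < α = 0.05, reject H0; the evidence is statistically significant.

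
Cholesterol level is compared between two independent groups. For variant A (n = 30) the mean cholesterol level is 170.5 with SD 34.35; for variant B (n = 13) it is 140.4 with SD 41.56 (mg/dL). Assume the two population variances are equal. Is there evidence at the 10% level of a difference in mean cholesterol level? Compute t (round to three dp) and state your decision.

Let group 1 = variant A, group 2 = variant B. H0: μ_1 = μ_2; H1: μ_1 ≠ μ_2 (two-sample pooled-variance t-test, two-sided).
s_p² = [(30−1)·34.35² + (13−1)·41.56²]/(30+13−2) = 1340.11
t = (170.5 − 140.4)/√[1340.11·(1/30 + 1/13)] = 2.476
df = n₁ + n₂ − 2 = 41
Two-sided p-value ≈ 0.017
Since p ≈ 0.017 < α = 0.1, reject H0; the evidence is statistically significant.

t = 2.476; reject H0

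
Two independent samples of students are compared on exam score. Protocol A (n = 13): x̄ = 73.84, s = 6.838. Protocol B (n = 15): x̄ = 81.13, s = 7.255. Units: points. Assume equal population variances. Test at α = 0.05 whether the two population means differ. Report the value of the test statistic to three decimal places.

Let group 1 = protocol A, group 2 = protocol B. H0: μ_1 = μ_2; H1: μ_1 ≠ μ_2 (two-sample pooled-variance t-test, two-sided).
s_p² = [(13−1)·6.838² + (15−1)·7.255²]/(13+15−2) = 49.9227
t = (73.84 − 81.13)/√[49.9227·(1/13 + 1/15)] = -2.723
df = n₁ + n₂ − 2 = 26
Two-sided p-value ≈ 0.0114
Since p ≈ 0.0114 < α = 0.05, reject H0; the data support H1.

-2.723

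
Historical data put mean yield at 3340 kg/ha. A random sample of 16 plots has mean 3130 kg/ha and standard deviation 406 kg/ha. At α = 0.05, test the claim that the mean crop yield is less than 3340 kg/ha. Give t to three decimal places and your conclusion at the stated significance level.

t = -2.069; reject H0

H0: μ = 3340; H1: μ < 3340 (one-sample t-test, left-tailed).
t = (x̄ − μ₀)/(s/√n) = (3130 − 3340)/(406/√16) = -2.069
df = n − 1 = 15
p-value = P(T ≤ -2.069) ≈ 0.0281
Since p ≈ 0.0281 < α = 0.05, reject H0; the evidence is statistically significant.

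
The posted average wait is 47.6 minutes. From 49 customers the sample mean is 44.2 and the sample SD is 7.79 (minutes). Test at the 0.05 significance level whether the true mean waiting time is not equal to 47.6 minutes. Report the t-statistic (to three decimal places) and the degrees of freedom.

H0: μ = 47.6; H1: μ ≠ 47.6 (one-sample t-test, two-sided).
t = (x̄ − μ₀)/(s/√n) = (44.2 − 47.6)/(7.79/√49) = -3.055
df = n − 1 = 48
Two-sided p-value ≈ 0.0037
Since p ≈ 0.0037 < α = 0.05, reject H0; the data support H1.

t = -3.055, df = 48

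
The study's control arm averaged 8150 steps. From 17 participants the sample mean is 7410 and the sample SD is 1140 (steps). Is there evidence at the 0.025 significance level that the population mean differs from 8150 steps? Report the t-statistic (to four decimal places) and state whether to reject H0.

H0: μ = 8150; H1: μ ≠ 8150 (one-sample t-test, two-sided).
t = (x̄ − μ₀)/(s/√n) = (7410 − 8150)/(1140/√17) = -2.6764
df = n − 1 = 16
Two-sided p-value ≈ 0.017
Since p ≈ 0.017 < α = 0.025, reject H0; the evidence is statistically significant.

t = -2.6764; reject H0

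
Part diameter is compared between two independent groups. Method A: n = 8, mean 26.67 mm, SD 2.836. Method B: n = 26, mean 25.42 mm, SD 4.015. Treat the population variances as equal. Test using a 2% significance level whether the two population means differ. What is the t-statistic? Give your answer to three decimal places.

Let group 1 = method A, group 2 = method B. H0: μ_1 = μ_2; H1: μ_1 ≠ μ_2 (two-sample pooled-variance t-test, two-sided).
s_p² = [(8−1)·2.836² + (26−1)·4.015²]/(8+26−2) = 14.3533
t = (26.67 − 25.42)/√[14.3533·(1/8 + 1/26)] = 0.816
df = n₁ + n₂ − 2 = 32
Two-sided p-value ≈ 0.420
Since p ≈ 0.420 > α = 0.02, fail to reject H0; the evidence is not statistically significant.

0.816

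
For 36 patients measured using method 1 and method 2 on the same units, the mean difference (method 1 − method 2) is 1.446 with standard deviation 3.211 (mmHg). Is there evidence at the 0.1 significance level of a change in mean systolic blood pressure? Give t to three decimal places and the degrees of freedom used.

H0: μ_d = 0; H1: μ_d ≠ 0 (paired t-test on the differences, two-sided).
t = d̄/(s_d/√n) = 1.446/(3.211/√36) = 2.702
df = n − 1 = 35
Two-sided p-value ≈ 0.011
Since p ≈ 0.011 < α = 0.1, reject H0; the evidence is statistically significant.

t = 2.702, df = 35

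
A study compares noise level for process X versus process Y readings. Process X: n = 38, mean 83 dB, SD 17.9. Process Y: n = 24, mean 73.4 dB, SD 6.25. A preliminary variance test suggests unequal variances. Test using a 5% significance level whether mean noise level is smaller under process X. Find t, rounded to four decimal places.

3.0268

Let group 1 = process X, group 2 = process Y. H0: μ_1 = μ_2; H1: μ_1 < μ_2 (Welch's two-sample t-test, left-tailed).
t = (x̄_1 − x̄_2)/√(s_1²/n_1 + s_2²/n_2) = (83 − 73.4)/√(17.9²/38 + 6.25²/24) = 3.0268
Welch–Satterthwaite df ≈ 49.68
p-value = P(T ≤ 3.0268) ≈ 0.9980
Since p ≈ 0.9980 > α = 0.05, fail to reject H0; the data do not provide sufficient evidence against H0.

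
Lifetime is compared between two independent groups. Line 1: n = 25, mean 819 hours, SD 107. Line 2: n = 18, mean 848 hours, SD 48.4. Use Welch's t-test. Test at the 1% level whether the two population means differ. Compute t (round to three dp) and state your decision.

t = -1.196; fail to reject H0

Let group 1 = line 1, group 2 = line 2. H0: μ_1 = μ_2; H1: μ_1 ≠ μ_2 (Welch's two-sample t-test, two-sided).
t = (x̄_1 − x̄_2)/√(s_1²/n_1 + s_2²/n_2) = (819 − 848)/√(107²/25 + 48.4²/18) = -1.196
Welch–Satterthwaite df ≈ 35.53
Two-sided p-value ≈ 0.2397
Since p ≈ 0.2397 > α = 0.01, fail to reject H0; the evidence is not statistically significant.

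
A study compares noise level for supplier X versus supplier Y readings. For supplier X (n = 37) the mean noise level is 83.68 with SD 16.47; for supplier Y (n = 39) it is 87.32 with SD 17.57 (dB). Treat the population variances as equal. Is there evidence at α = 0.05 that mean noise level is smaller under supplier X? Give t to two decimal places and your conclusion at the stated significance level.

Let group 1 = supplier X, group 2 = supplier Y. H0: μ_1 = μ_2; H1: μ_1 < μ_2 (two-sample pooled-variance t-test, left-tailed).
s_p² = [(37−1)·16.47² + (39−1)·17.57²]/(37+39−2) = 290.489
t = (83.68 − 87.32)/√[290.489·(1/37 + 1/39)] = -0.93
df = n₁ + n₂ − 2 = 74
p-value = P(T ≤ -0.93) ≈ 0.178
Since p ≈ 0.178 > α = 0.05, fail to reject H0; the evidence is not statistically significant.

t = -0.93; fail to reject H0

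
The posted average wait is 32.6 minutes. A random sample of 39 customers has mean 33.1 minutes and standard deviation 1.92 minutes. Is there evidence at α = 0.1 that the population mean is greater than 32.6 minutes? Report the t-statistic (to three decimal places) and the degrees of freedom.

t = 1.626, df = 38

H0: μ = 32.6; H1: μ > 32.6 (one-sample t-test, right-tailed).
t = (x̄ − μ₀)/(s/√n) = (33.1 − 32.6)/(1.92/√39) = 1.626
df = n − 1 = 38
p-value = P(T ≥ 1.626) ≈ 0.0561
Since p ≈ 0.0561 < α = 0.1, reject H0; the data support H1.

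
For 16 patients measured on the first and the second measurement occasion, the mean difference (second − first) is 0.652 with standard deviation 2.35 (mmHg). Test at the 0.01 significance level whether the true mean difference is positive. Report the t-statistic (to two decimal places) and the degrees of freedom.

H0: μ_d = 0; H1: μ_d > 0 (paired t-test on the differences, right-tailed).
t = d̄/(s_d/√n) = 0.652/(2.35/√16) = 1.11
df = n − 1 = 15
p-value = P(T ≥ 1.11) ≈ 0.142
Since p ≈ 0.142 > α = 0.01, fail to reject H0; the evidence is not statistically significant.

t = 1.11, df = 15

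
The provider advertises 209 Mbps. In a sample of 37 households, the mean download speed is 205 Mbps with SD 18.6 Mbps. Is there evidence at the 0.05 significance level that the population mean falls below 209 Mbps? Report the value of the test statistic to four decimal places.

-1.3081

H0: μ = 209; H1: μ < 209 (one-sample t-test, left-tailed).
t = (x̄ − μ₀)/(s/√n) = (205 − 209)/(18.6/√37) = -1.3081
df = n − 1 = 36
p-value = P(T ≤ -1.3081) ≈ 0.0996
Since p ≈ 0.0996 > α = 0.05, fail to reject H0; the data do not provide sufficient evidence against H0.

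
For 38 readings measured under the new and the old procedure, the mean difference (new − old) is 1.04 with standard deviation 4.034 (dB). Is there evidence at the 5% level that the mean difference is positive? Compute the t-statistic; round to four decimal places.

1.5892

H0: μ_d = 0; H1: μ_d > 0 (paired t-test on the differences, right-tailed).
t = d̄/(s_d/√n) = 1.04/(4.034/√38) = 1.5892
df = n − 1 = 37
p-value = P(T ≥ 1.5892) ≈ 0.0603
Since p ≈ 0.0603 > α = 0.05, fail to reject H0; the evidence is not statistically significant.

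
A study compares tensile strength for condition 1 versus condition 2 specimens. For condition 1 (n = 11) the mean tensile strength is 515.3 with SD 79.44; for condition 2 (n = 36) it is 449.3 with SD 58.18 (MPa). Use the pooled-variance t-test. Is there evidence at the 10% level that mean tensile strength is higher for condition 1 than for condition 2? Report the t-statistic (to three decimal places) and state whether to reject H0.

t = 3.016; reject H0

Let group 1 = condition 1, group 2 = condition 2. H0: μ_1 = μ_2; H1: μ_1 > μ_2 (two-sample pooled-variance t-test, right-tailed).
s_p² = [(11−1)·79.44² + (36−1)·58.18²]/(11+36−2) = 4035.09
t = (515.3 − 449.3)/√[4035.09·(1/11 + 1/36)] = 3.016
df = n₁ + n₂ − 2 = 45
p-value = P(T ≥ 3.016) ≈ 0.0021
Since p ≈ 0.0021 < α = 0.1, reject H0; the evidence is statistically significant.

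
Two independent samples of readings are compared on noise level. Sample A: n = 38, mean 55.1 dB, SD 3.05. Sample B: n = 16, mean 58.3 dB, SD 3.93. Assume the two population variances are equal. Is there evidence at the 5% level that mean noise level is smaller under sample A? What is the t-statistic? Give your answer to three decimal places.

Let group 1 = sample A, group 2 = sample B. H0: μ_1 = μ_2; H1: μ_1 < μ_2 (two-sample pooled-variance t-test, left-tailed).
s_p² = [(38−1)·3.05² + (16−1)·3.93²]/(38+16−2) = 11.0743
t = (55.1 − 58.3)/√[11.0743·(1/38 + 1/16)] = -3.227
df = n₁ + n₂ − 2 = 52
p-value = P(T ≤ -3.227) ≈ 0.0011
Since p ≈ 0.0011 < α = 0.05, reject H0; the evidence is statistically significant.

-3.227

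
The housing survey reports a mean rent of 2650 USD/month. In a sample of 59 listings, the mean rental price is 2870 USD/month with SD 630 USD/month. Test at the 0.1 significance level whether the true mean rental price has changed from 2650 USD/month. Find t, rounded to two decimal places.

2.68

H0: μ = 2650; H1: μ ≠ 2650 (one-sample t-test, two-sided).
t = (x̄ − μ₀)/(s/√n) = (2870 − 2650)/(630/√59) = 2.68
df = n − 1 = 58
Two-sided p-value ≈ 0.0095
Since p ≈ 0.0095 < α = 0.1, reject H0; the data support H1.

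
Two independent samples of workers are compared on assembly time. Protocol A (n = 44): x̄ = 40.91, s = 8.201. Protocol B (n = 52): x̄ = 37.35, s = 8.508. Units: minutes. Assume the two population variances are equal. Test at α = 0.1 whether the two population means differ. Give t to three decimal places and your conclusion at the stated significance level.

t = 2.077; reject H0

Let group 1 = protocol A, group 2 = protocol B. H0: μ_1 = μ_2; H1: μ_1 ≠ μ_2 (two-sample pooled-variance t-test, two-sided).
s_p² = [(44−1)·8.201² + (52−1)·8.508²]/(44+52−2) = 70.0395
t = (40.91 − 37.35)/√[70.0395·(1/44 + 1/52)] = 2.077
df = n₁ + n₂ − 2 = 94
Two-sided p-value ≈ 0.041
Since p ≈ 0.041 < α = 0.1, reject H0; the data support H1.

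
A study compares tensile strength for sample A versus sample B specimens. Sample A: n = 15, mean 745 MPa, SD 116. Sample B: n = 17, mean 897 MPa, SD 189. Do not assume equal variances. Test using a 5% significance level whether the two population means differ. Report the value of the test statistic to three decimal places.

Let group 1 = sample A, group 2 = sample B. H0: μ_1 = μ_2; H1: μ_1 ≠ μ_2 (Welch's two-sample t-test, two-sided).
t = (x̄_1 − x̄_2)/√(s_1²/n_1 + s_2²/n_2) = (745 − 897)/√(116²/15 + 189²/17) = -2.776
Welch–Satterthwaite df ≈ 26.96
Two-sided p-value ≈ 0.010
Since p ≈ 0.010 < α = 0.05, reject H0; the evidence is statistically significant.

-2.776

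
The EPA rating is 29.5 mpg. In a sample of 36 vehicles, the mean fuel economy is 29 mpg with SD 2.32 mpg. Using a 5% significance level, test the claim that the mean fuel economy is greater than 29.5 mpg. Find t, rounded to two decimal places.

-1.29

H0: μ = 29.5; H1: μ > 29.5 (one-sample t-test, right-tailed).
t = (x̄ − μ₀)/(s/√n) = (29 − 29.5)/(2.32/√36) = -1.29
df = n − 1 = 35
p-value = P(T ≥ -1.29) ≈ 0.898
Since p ≈ 0.898 > α = 0.05, fail to reject H0; the evidence is not statistically significant.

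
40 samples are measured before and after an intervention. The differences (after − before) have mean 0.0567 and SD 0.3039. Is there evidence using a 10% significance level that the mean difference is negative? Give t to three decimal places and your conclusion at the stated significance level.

H0: μ_d = 0; H1: μ_d < 0 (paired t-test on the differences, left-tailed).
t = d̄/(s_d/√n) = 0.0567/(0.3039/√40) = 1.180
df = n − 1 = 39
p-value = P(T ≤ 1.180) ≈ 0.877
Since p ≈ 0.877 > α = 0.1, fail to reject H0; the data do not provide sufficient evidence against H0.

t = 1.180; fail to reject H0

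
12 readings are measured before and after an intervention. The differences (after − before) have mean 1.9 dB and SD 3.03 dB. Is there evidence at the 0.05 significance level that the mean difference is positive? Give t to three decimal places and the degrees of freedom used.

H0: μ_d = 0; H1: μ_d > 0 (paired t-test on the differences, right-tailed).
t = d̄/(s_d/√n) = 1.9/(3.03/√12) = 2.172
df = n − 1 = 11
p-value = P(T ≥ 2.172) ≈ 0.0263
Since p ≈ 0.0263 < α = 0.05, reject H0; the data support H1.

t = 2.172, df = 11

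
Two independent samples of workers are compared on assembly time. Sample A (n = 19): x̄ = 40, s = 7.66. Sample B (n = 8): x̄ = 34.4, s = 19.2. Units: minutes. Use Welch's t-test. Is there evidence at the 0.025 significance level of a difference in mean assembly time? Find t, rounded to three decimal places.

Let group 1 = sample A, group 2 = sample B. H0: μ_1 = μ_2; H1: μ_1 ≠ μ_2 (Welch's two-sample t-test, two-sided).
t = (x̄_1 − x̄_2)/√(s_1²/n_1 + s_2²/n_2) = (40 − 34.4)/√(7.66²/19 + 19.2²/8) = 0.799
Welch–Satterthwaite df ≈ 7.96
Two-sided p-value ≈ 0.4477
Since p ≈ 0.4477 > α = 0.025, fail to reject H0; the data do not provide sufficient evidence against H0.

0.799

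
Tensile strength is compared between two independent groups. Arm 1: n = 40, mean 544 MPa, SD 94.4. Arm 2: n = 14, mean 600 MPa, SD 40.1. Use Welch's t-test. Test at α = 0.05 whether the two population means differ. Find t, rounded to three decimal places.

-3.048

Let group 1 = arm 1, group 2 = arm 2. H0: μ_1 = μ_2; H1: μ_1 ≠ μ_2 (Welch's two-sample t-test, two-sided).
t = (x̄_1 − x̄_2)/√(s_1²/n_1 + s_2²/n_2) = (544 − 600)/√(94.4²/40 + 40.1²/14) = -3.048
Welch–Satterthwaite df ≈ 49.84
Two-sided p-value ≈ 0.0037
Since p ≈ 0.0037 < α = 0.05, reject H0; the data support H1.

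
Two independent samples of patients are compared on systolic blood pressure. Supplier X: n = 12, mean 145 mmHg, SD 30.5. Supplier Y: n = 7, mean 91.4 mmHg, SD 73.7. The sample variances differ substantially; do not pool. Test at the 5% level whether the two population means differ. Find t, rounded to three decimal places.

Let group 1 = supplier X, group 2 = supplier Y. H0: μ_1 = μ_2; H1: μ_1 ≠ μ_2 (Welch's two-sample t-test, two-sided).
t = (x̄_1 − x̄_2)/√(s_1²/n_1 + s_2²/n_2) = (145 − 91.4)/√(30.5²/12 + 73.7²/7) = 1.835
Welch–Satterthwaite df ≈ 7.22
Two-sided p-value ≈ 0.1079
Since p ≈ 0.1079 > α = 0.05, fail to reject H0; the data do not provide sufficient evidence against H0.

1.835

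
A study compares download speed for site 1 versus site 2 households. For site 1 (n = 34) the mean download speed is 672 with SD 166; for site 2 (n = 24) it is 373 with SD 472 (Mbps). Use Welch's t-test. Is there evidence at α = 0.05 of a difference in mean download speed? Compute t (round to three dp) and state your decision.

t = 2.976; reject H0

Let group 1 = site 1, group 2 = site 2. H0: μ_1 = μ_2; H1: μ_1 ≠ μ_2 (Welch's two-sample t-test, two-sided).
t = (x̄_1 − x̄_2)/√(s_1²/n_1 + s_2²/n_2) = (672 − 373)/√(166²/34 + 472²/24) = 2.976
Welch–Satterthwaite df ≈ 27.05
Two-sided p-value ≈ 0.006
Since p ≈ 0.006 < α = 0.05, reject H0; the evidence is statistically significant.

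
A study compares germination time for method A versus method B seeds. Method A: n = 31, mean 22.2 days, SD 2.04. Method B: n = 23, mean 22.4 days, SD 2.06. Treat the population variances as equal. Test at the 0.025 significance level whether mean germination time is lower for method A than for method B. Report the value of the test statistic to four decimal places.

-0.3548

Let group 1 = method A, group 2 = method B. H0: μ_1 = μ_2; H1: μ_1 < μ_2 (two-sample pooled-variance t-test, left-tailed).
s_p² = [(31−1)·2.04² + (23−1)·2.06²]/(31+23−2) = 4.19629
t = (22.2 − 22.4)/√[4.19629·(1/31 + 1/23)] = -0.3548
df = n₁ + n₂ − 2 = 52
p-value = P(T ≤ -0.3548) ≈ 0.3621
Since p ≈ 0.3621 > α = 0.025, fail to reject H0; the data do not provide sufficient evidence against H0.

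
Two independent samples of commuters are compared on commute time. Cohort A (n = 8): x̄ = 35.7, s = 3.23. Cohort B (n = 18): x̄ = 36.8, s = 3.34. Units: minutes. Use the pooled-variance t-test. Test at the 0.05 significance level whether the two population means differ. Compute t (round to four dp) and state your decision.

Let group 1 = cohort A, group 2 = cohort B. H0: μ_1 = μ_2; H1: μ_1 ≠ μ_2 (two-sample pooled-variance t-test, two-sided).
s_p² = [(8−1)·3.23² + (18−1)·3.34²]/(8+18−2) = 10.9448
t = (35.7 − 36.8)/√[10.9448·(1/8 + 1/18)] = -0.7825
df = n₁ + n₂ − 2 = 24
Two-sided p-value ≈ 0.442
Since p ≈ 0.442 > α = 0.05, fail to reject H0; the data do not provide sufficient evidence against H0.

t = -0.7825; fail to reject H0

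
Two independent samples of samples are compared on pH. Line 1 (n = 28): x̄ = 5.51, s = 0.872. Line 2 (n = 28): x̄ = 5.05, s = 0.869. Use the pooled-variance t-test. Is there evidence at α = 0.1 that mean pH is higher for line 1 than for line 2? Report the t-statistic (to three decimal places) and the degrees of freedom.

Let group 1 = line 1, group 2 = line 2. H0: μ_1 = μ_2; H1: μ_1 > μ_2 (two-sample pooled-variance t-test, right-tailed).
s_p² = [(28−1)·0.872² + (28−1)·0.869²]/(28+28−2) = 0.757772
t = (5.51 − 5.05)/√[0.757772·(1/28 + 1/28)] = 1.977
df = n₁ + n₂ − 2 = 54
p-value = P(T ≥ 1.977) ≈ 0.0266
Since p ≈ 0.0266 < α = 0.1, reject H0; the data support H1.

t = 1.977, df = 54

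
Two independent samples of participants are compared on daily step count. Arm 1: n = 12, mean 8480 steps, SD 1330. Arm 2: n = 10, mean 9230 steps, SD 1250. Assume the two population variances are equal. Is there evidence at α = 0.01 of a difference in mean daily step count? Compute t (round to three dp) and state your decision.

Let group 1 = arm 1, group 2 = arm 2. H0: μ_1 = μ_2; H1: μ_1 ≠ μ_2 (two-sample pooled-variance t-test, two-sided).
s_p² = [(12−1)·1330² + (10−1)·1250²]/(12+10−2) = 1676020
t = (8480 − 9230)/√[1676020·(1/12 + 1/10)] = -1.353
df = n₁ + n₂ − 2 = 20
Two-sided p-value ≈ 0.1912
Since p ≈ 0.1912 > α = 0.01, fail to reject H0; the evidence is not statistically significant.

t = -1.353; fail to reject H0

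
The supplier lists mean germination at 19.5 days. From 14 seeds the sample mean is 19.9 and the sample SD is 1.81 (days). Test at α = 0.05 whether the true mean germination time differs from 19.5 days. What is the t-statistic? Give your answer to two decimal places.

H0: μ = 19.5; H1: μ ≠ 19.5 (one-sample t-test, two-sided).
t = (x̄ − μ₀)/(s/√n) = (19.9 − 19.5)/(1.81/√14) = 0.83
df = n − 1 = 13
Two-sided p-value ≈ 0.423
Since p ≈ 0.423 > α = 0.05, fail to reject H0; the data do not provide sufficient evidence against H0.

0.83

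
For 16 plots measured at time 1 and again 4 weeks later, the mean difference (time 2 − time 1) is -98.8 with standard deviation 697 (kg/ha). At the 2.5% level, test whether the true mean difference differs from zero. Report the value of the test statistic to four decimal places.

H0: μ_d = 0; H1: μ_d ≠ 0 (paired t-test on the differences, two-sided).
t = d̄/(s_d/√n) = -98.8/(697/√16) = -0.5670
df = n − 1 = 15
Two-sided p-value ≈ 0.579
Since p ≈ 0.579 > α = 0.025, fail to reject H0; the data do not provide sufficient evidence against H0.

-0.5670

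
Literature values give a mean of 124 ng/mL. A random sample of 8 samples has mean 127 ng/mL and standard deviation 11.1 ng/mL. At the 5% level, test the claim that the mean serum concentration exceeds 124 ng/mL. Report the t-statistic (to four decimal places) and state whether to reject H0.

t = 0.7644; fail to reject H0

H0: μ = 124; H1: μ > 124 (one-sample t-test, right-tailed).
t = (x̄ − μ₀)/(s/√n) = (127 − 124)/(11.1/√8) = 0.7644
df = n − 1 = 7
p-value = P(T ≥ 0.7644) ≈ 0.2348
Since p ≈ 0.2348 > α = 0.05, fail to reject H0; the data do not provide sufficient evidence against H0.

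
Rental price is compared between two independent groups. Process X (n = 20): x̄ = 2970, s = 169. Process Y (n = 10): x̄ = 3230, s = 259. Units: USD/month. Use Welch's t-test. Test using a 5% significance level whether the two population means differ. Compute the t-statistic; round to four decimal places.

Let group 1 = process X, group 2 = process Y. H0: μ_1 = μ_2; H1: μ_1 ≠ μ_2 (Welch's two-sample t-test, two-sided).
t = (x̄_1 − x̄_2)/√(s_1²/n_1 + s_2²/n_2) = (2970 − 3230)/√(169²/20 + 259²/10) = -2.8825
Welch–Satterthwaite df ≈ 12.96
Two-sided p-value ≈ 0.0129
Since p ≈ 0.0129 < α = 0.05, reject H0; the data support H1.

-2.8825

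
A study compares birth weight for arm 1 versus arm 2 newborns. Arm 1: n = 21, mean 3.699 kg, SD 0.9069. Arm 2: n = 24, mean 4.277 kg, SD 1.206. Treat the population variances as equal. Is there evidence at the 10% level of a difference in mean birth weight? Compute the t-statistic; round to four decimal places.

Let group 1 = arm 1, group 2 = arm 2. H0: μ_1 = μ_2; H1: μ_1 ≠ μ_2 (two-sample pooled-variance t-test, two-sided).
s_p² = [(21−1)·0.9069² + (24−1)·1.206²]/(21+24−2) = 1.1605
t = (3.699 − 4.277)/√[1.1605·(1/21 + 1/24)] = -1.7956
df = n₁ + n₂ − 2 = 43
Two-sided p-value ≈ 0.080
Since p ≈ 0.080 < α = 0.1, reject H0; the evidence is statistically significant.

-1.7956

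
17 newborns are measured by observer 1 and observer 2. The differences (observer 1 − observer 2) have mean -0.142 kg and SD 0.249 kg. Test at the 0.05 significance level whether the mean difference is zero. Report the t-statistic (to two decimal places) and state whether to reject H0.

H0: μ_d = 0; H1: μ_d ≠ 0 (paired t-test on the differences, two-sided).
t = d̄/(s_d/√n) = -0.142/(0.249/√17) = -2.35
df = n − 1 = 16
Two-sided p-value ≈ 0.0319
Since p ≈ 0.0319 < α = 0.05, reject H0; the data support H1.

t = -2.35; reject H0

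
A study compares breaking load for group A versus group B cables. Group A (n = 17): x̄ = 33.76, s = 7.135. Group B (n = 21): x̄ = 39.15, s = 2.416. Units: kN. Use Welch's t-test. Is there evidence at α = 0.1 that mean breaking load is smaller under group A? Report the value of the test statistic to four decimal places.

Let group 1 = group A, group 2 = group B. H0: μ_1 = μ_2; H1: μ_1 < μ_2 (Welch's two-sample t-test, left-tailed).
t = (x̄_1 − x̄_2)/√(s_1²/n_1 + s_2²/n_2) = (33.76 − 39.15)/√(7.135²/17 + 2.416²/21) = -2.9795
Welch–Satterthwaite df ≈ 18.98
p-value = P(T ≤ -2.9795) ≈ 0.0039
Since p ≈ 0.0039 < α = 0.1, reject H0; the evidence is statistically significant.

-2.9795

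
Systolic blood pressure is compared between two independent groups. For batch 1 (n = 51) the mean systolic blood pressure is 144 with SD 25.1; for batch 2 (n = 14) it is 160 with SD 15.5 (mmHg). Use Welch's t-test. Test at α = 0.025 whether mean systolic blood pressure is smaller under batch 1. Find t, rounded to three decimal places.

-2.945

Let group 1 = batch 1, group 2 = batch 2. H0: μ_1 = μ_2; H1: μ_1 < μ_2 (Welch's two-sample t-test, left-tailed).
t = (x̄_1 − x̄_2)/√(s_1²/n_1 + s_2²/n_2) = (144 − 160)/√(25.1²/51 + 15.5²/14) = -2.945
Welch–Satterthwaite df ≈ 33.89
p-value = P(T ≤ -2.945) ≈ 0.003
Since p ≈ 0.003 < α = 0.025, reject H0; the data support H1.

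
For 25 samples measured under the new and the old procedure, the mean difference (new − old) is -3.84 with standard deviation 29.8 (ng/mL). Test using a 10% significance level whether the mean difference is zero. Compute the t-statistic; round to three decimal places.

H0: μ_d = 0; H1: μ_d ≠ 0 (paired t-test on the differences, two-sided).
t = d̄/(s_d/√n) = -3.84/(29.8/√25) = -0.644
df = n − 1 = 24
Two-sided p-value ≈ 0.525
Since p ≈ 0.525 > α = 0.1, fail to reject H0; the data do not provide sufficient evidence against H0.

-0.644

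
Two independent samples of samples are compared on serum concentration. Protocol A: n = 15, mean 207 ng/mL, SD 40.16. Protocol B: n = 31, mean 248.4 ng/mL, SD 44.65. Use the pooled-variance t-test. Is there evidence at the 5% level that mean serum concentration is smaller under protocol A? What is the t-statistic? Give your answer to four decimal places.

-3.0419

Let group 1 = protocol A, group 2 = protocol B. H0: μ_1 = μ_2; H1: μ_1 < μ_2 (two-sample pooled-variance t-test, left-tailed).
s_p² = [(15−1)·40.16² + (31−1)·44.65²]/(15+31−2) = 1872.46
t = (207 − 248.4)/√[1872.46·(1/15 + 1/31)] = -3.0419
df = n₁ + n₂ − 2 = 44
p-value = P(T ≤ -3.0419) ≈ 0.002
Since p ≈ 0.002 < α = 0.05, reject H0; the data support H1.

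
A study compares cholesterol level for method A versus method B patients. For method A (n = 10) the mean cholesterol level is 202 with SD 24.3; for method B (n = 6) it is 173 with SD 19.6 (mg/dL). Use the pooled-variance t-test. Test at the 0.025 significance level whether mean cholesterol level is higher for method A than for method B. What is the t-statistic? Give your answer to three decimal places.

2.470

Let group 1 = method A, group 2 = method B. H0: μ_1 = μ_2; H1: μ_1 > μ_2 (two-sample pooled-variance t-test, right-tailed).
s_p² = [(10−1)·24.3² + (6−1)·19.6²]/(10+6−2) = 516.801
t = (202 − 173)/√[516.801·(1/10 + 1/6)] = 2.470
df = n₁ + n₂ − 2 = 14
p-value = P(T ≥ 2.470) ≈ 0.013
Since p ≈ 0.013 < α = 0.025, reject H0; the data support H1.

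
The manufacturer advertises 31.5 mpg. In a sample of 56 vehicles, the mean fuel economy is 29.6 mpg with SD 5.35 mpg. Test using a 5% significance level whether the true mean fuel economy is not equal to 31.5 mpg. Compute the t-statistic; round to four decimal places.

-2.6576

H0: μ = 31.5; H1: μ ≠ 31.5 (one-sample t-test, two-sided).
t = (x̄ − μ₀)/(s/√n) = (29.6 − 31.5)/(5.35/√56) = -2.6576
df = n − 1 = 55
Two-sided p-value ≈ 0.0103
Since p ≈ 0.0103 < α = 0.05, reject H0; the evidence is statistically significant.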